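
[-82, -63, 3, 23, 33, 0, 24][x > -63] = [3, 23, 33, 0, 24]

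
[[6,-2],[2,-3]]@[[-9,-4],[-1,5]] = [[-52, -34], [-15, -23]]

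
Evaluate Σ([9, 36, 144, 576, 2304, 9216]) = 9 + 36 + 144 + 576 + 2304 + 9216
= 12285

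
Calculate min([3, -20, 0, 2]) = -20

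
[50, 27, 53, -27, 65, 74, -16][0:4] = [50, 27, 53, -27]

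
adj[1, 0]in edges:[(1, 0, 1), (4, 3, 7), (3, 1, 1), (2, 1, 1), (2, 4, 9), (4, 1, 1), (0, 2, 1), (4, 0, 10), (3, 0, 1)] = 1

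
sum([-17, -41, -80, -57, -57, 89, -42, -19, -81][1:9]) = -288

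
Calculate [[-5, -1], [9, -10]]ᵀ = [[-5, 9], [-1, -10]]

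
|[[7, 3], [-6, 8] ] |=(7)*(8) - (3)*(-6)
= 74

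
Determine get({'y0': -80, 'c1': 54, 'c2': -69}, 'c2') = -69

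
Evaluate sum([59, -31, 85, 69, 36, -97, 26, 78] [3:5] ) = 105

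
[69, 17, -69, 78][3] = 78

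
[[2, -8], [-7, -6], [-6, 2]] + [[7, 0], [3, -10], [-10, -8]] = [[9, -8], [-4, -16], [-16, -6]]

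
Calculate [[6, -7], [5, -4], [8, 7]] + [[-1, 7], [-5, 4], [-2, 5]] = [[5, 0], [0, 0], [6, 12]]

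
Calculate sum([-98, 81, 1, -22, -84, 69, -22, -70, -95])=-240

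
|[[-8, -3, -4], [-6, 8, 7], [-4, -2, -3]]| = 42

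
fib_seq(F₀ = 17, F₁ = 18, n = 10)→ [17, 18, 35, 53, 88, 141, 229, 370, 599, 969]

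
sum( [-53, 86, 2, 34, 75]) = 144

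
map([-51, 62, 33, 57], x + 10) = -51+10=-41, 62+10=72, 33+10=43, 57+10=67
= [-41, 72, 43, 67]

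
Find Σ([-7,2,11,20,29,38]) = (-7) + 2 + 11 + 20 + 29 + 38
= 93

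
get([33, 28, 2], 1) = 28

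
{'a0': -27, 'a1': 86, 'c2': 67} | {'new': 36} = {'a0': -27, 'a1': 86, 'c2': 67, 'new': 36}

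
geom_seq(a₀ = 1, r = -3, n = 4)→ [1, -3, 9, -27]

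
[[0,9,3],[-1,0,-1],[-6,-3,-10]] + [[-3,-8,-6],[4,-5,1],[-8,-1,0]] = [[-3, 1, -3], [3, -5, 0], [-14, -4, -10]]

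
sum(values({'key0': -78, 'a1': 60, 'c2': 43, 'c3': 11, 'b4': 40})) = 76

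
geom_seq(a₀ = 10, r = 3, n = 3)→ a_0 = 10*3^0 = 10
a_1 = 10*3^1 = 30
a_2 = 10*3^2 = 90
= [10, 30, 90]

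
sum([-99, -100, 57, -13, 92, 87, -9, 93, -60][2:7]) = slice → [57, -13, 92, 87, -9]
57 + (-13) + 92 + 87 + (-9)
= 214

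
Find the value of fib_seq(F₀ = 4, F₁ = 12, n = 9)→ F_2 = F_1 + F_0 = 16
F_3 = F_2 + F_1 = 28
F_4 = F_3 + F_2 = 44
...
= [4, 12, 16, 28, 44, 72, 116, 188, 304]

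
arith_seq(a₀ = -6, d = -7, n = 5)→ a_0 = -6 + 0*-7 = -6
a_1 = -6 + 1*-7 = -13
a_2 = -6 + 2*-7 = -20
...
= [-6, -13, -20, -27, -34]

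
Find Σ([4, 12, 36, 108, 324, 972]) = 1456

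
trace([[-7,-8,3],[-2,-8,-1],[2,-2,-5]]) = diagonal: (-7) + (-8) + (-5)
= -20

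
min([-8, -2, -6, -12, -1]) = -12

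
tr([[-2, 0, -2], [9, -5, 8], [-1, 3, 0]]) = diagonal: (-2) + (-5) + 0
= -7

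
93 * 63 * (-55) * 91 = -29324295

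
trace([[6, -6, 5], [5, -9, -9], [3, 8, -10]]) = -13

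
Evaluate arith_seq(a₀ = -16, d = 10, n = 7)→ a_0 = -16 + 0*10 = -16
a_1 = -16 + 1*10 = -6
a_2 = -16 + 2*10 = 4
...
= [-16, -6, 4, 14, 24, 34, 44]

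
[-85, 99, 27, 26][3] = 26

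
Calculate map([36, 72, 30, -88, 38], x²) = [1296, 5184, 900, 7744, 1444]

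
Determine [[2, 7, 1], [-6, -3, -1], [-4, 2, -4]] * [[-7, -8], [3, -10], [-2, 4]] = C[0][0] = (2)*(-7) + (7)*(3) + (1)*(-2) = 5
C[0][1] = (2)*(-8) + (7)*(-10) + (1)*(4) = -82
C[1][0] = (-6)*(-7) + (-3)*(3) + (-1)*(-2) = 35
C[1][1] = (-6)*(-8) + (-3)*(-10) + (-1)*(4) = 74
C[2][0] = (-4)*(-7) + (2)*(3) + (-4)*(-2) = 42
C[2][1] = (-4)*(-8) + (2)*(-10) + (-4)*(4) = -4
= [[5, -82], [35, 74], [42, -4]]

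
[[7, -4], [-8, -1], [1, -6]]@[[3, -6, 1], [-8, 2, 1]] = [[53, -50, 3], [-16, 46, -9], [51, -18, -5]]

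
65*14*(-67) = -60970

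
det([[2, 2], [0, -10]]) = -20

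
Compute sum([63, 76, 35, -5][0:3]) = 174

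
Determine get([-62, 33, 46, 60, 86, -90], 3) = 60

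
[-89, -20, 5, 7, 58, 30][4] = 58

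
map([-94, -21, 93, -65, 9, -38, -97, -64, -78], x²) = [8836, 441, 8649, 4225, 81, 1444, 9409, 4096, 6084]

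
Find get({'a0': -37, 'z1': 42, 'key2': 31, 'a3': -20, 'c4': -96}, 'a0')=-37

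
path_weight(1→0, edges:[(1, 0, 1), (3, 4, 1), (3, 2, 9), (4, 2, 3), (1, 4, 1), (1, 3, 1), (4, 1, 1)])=1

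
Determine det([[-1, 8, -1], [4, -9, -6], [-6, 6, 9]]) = (1)*(-1)*det([[-9, -6], [6, 9]]) + (-1)*(8)*det([[4, -6], [-6, 9]]) + (1)*(-1)*det([[4, -9], [-6, 6]])
= 45 + 0 + 30
= 75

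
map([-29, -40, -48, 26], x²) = [841, 1600, 2304, 676]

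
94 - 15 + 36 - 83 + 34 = 66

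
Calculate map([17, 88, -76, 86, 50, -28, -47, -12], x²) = [289, 7744, 5776, 7396, 2500, 784, 2209, 144]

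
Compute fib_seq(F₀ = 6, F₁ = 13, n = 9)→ [6, 13, 19, 32, 51, 83, 134, 217, 351]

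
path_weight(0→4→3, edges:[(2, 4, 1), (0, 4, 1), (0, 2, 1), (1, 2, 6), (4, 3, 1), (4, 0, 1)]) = w(0→4)=1 + w(4→3)=1
= 2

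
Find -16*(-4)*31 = 1984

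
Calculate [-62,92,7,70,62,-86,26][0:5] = [-62, 92, 7, 70, 62]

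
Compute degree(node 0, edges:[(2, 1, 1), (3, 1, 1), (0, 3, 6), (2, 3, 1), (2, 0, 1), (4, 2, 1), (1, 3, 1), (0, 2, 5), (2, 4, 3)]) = 3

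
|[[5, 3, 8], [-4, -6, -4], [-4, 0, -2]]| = (1)*(5)*det([[-6, -4], [0, -2]]) + (-1)*(3)*det([[-4, -4], [-4, -2]]) + (1)*(8)*det([[-4, -6], [-4, 0]])
= 60 + 24 + -192
= -108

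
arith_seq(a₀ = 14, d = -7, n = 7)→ [14, 7, 0, -7, -14, -21, -28]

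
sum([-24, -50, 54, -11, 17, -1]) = -15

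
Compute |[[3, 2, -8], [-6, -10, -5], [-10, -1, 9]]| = (1)*(3)*det([[-10, -5], [-1, 9]]) + (-1)*(2)*det([[-6, -5], [-10, 9]]) + (1)*(-8)*det([[-6, -10], [-10, -1]])
= -285 + 208 + 752
= 675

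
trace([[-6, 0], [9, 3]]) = diagonal: (-6) + 3
= -3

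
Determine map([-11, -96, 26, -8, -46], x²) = (-11)²=121, (-96)²=9216, (26)²=676, (-8)²=64, (-46)²=2116
= [121, 9216, 676, 64, 2116]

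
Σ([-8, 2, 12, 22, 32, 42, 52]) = (-8) + 2 + 12 + 22 + 32 + 42 + 52
= 154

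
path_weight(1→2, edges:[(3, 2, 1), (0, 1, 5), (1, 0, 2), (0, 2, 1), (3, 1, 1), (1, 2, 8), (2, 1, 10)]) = w(1→2)=8
= 8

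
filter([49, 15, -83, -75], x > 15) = keep x where x > 15: 49✓, 15✗, -83✗, -75✗
= [49]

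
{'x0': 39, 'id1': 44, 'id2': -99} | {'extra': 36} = {'x0': 39, 'id1': 44, 'id2': -99, 'extra': 36}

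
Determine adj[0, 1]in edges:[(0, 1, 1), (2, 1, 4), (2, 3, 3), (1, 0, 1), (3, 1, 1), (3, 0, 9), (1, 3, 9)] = 1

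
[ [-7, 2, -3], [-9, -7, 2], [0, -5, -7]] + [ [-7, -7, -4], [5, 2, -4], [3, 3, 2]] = [[-14, -5, -7], [-4, -5, -2], [3, -2, -5]]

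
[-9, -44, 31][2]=31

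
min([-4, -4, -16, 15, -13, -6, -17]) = -17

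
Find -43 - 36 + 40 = -39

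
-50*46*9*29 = -600300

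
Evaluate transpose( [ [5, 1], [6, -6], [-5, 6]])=[[5, 6, -5], [1, -6, 6]]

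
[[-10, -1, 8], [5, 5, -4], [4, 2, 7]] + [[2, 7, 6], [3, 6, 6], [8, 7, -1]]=[[-8, 6, 14], [8, 11, 2], [12, 9, 6]]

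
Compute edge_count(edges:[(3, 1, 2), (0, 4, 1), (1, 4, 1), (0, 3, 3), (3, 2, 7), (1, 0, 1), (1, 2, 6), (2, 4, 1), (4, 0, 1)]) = 9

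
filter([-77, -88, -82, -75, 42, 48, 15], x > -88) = [-77, -82, -75, 42, 48, 15]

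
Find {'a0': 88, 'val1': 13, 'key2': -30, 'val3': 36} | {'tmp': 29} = {'a0': 88, 'val1': 13, 'key2': -30, 'val3': 36, 'tmp': 29}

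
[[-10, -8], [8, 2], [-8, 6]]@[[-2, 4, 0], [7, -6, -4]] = [[-36, 8, 32], [-2, 20, -8], [58, -68, -24]]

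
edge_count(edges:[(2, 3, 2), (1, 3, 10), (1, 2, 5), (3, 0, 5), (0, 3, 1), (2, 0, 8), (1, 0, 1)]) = 7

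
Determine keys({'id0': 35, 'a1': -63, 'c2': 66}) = ['id0', 'a1', 'c2']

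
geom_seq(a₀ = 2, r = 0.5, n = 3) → a_0 = 2*0.5^0 = 2.0
a_1 = 2*0.5^1 = 1.0
a_2 = 2*0.5^2 = 0.5
= [2.0, 1.0, 0.5]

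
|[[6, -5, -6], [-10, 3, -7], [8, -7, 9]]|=(1)*(6)*det([[3, -7], [-7, 9]]) + (-1)*(-5)*det([[-10, -7], [8, 9]]) + (1)*(-6)*det([[-10, 3], [8, -7]])
= -132 + -170 + -276
= -578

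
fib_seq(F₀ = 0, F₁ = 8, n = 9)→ [0, 8, 8, 16, 24, 40, 64, 104, 168]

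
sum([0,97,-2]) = 95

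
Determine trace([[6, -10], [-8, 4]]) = diagonal: 6 + 4
= 10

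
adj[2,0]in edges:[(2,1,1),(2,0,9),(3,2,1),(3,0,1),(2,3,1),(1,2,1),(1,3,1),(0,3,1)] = 9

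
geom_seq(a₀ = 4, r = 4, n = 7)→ [4, 16, 64, 256, 1024, 4096, 16384]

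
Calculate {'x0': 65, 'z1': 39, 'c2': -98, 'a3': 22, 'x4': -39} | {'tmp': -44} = {'x0': 65, 'z1': 39, 'c2': -98, 'a3': 22, 'x4': -39, 'tmp': -44}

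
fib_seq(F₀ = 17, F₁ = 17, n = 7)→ [17, 17, 34, 51, 85, 136, 221]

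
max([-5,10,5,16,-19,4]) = 16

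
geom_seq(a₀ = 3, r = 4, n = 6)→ a_0 = 3*4^0 = 3
a_1 = 3*4^1 = 12
a_2 = 3*4^2 = 48
...
= [3, 12, 48, 192, 768, 3072]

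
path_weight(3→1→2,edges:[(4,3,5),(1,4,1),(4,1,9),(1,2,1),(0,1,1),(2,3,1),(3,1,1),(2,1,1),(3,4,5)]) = 2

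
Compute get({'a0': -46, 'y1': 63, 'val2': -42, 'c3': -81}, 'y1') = 63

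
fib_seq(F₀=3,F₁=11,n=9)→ [3, 11, 14, 25, 39, 64, 103, 167, 270]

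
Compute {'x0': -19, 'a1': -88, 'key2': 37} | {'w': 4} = {'x0': -19, 'a1': -88, 'key2': 37, 'w': 4}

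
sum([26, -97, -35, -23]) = 26 + (-97) + (-35) + (-23)
= -129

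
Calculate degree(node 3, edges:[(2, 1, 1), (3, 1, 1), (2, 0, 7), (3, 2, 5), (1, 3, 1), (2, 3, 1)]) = 4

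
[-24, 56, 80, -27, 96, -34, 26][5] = -34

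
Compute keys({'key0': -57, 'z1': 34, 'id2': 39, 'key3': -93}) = ['key0', 'z1', 'id2', 'key3']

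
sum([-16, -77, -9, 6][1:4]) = -80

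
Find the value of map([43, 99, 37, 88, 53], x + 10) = [53, 109, 47, 98, 63]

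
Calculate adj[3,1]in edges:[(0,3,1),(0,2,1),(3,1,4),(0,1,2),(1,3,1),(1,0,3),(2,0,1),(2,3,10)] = 4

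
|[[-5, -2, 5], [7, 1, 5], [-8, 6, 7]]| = (1)*(-5)*det([[1, 5], [6, 7]]) + (-1)*(-2)*det([[7, 5], [-8, 7]]) + (1)*(5)*det([[7, 1], [-8, 6]])
= 115 + 178 + 250
= 543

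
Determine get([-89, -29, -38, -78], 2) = -38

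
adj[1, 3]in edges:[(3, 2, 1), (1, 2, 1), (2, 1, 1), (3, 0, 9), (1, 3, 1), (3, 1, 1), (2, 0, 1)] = 1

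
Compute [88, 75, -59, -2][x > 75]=keep x where x > 75: 88✓, 75✗, -59✗, -2✗
= [88]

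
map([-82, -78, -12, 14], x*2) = [-164, -156, -24, 28]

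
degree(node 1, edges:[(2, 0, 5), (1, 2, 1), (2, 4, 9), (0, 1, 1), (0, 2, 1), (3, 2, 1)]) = 2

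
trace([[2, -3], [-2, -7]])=-5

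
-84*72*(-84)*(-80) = -40642560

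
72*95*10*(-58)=-3967200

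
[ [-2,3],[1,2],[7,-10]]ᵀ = [[-2, 1, 7], [3, 2, -10]]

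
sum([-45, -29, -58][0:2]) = slice → [-45, -29]
(-45) + (-29)
= -74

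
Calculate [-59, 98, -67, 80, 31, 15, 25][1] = 98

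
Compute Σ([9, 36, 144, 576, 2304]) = 9 + 36 + 144 + 576 + 2304
= 3069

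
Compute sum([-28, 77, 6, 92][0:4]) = 147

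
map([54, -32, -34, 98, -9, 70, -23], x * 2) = 54*2=108, -32*2=-64, -34*2=-68, 98*2=196, -9*2=-18, 70*2=140, -23*2=-46
= [108, -64, -68, 196, -18, 140, -46]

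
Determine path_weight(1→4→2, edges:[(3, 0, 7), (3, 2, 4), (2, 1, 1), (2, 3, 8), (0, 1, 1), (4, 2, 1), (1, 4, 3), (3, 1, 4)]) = w(1→4)=3 + w(4→2)=1
= 4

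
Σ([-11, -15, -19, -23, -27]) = (-11) + (-15) + (-19) + (-23) + (-27)
= -95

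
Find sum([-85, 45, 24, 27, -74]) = -63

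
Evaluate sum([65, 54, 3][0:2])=119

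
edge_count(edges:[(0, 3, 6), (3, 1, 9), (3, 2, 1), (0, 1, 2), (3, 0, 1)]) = 5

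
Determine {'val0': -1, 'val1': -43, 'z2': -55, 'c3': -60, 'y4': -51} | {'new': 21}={'val0': -1, 'val1': -43, 'z2': -55, 'c3': -60, 'y4': -51, 'new': 21}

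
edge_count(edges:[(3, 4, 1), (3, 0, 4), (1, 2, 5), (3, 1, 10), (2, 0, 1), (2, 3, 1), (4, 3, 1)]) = 7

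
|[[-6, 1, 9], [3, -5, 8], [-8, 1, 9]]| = (1)*(-6)*det([[-5, 8], [1, 9]]) + (-1)*(1)*det([[3, 8], [-8, 9]]) + (1)*(9)*det([[3, -5], [-8, 1]])
= 318 + -91 + -333
= -106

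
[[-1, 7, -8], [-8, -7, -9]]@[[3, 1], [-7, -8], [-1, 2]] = C[0][0] = (-1)*(3) + (7)*(-7) + (-8)*(-1) = -44
C[0][1] = (-1)*(1) + (7)*(-8) + (-8)*(2) = -73
C[1][0] = (-8)*(3) + (-7)*(-7) + (-9)*(-1) = 34
C[1][1] = (-8)*(1) + (-7)*(-8) + (-9)*(2) = 30
= [[-44, -73], [34, 30]]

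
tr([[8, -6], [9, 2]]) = diagonal: 8 + 2
= 10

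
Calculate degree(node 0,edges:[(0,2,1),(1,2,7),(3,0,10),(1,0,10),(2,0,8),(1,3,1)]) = 4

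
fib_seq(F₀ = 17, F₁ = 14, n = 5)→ [17, 14, 31, 45, 76]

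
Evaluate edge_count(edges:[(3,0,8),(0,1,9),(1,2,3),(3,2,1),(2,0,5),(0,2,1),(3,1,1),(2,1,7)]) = 8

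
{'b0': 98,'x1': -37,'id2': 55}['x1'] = -37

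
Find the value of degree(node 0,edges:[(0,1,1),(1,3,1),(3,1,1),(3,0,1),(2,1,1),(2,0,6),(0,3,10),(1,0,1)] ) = incident: (0,1), (3,0), (2,0), (0,3), (1,0)
= 5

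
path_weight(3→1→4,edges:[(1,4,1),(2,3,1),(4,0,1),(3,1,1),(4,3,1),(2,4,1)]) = w(3→1)=1 + w(1→4)=1
= 2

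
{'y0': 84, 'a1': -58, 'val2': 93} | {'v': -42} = {'y0': 84, 'a1': -58, 'val2': 93, 'v': -42}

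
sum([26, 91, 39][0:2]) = slice → [26, 91]
26 + 91
= 117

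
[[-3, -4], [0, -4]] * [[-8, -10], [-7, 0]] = C[0][0] = (-3)*(-8) + (-4)*(-7) = 52
C[0][1] = (-3)*(-10) + (-4)*(0) = 30
C[1][0] = (0)*(-8) + (-4)*(-7) = 28
C[1][1] = (0)*(-10) + (-4)*(0) = 0
= [[52, 30], [28, 0]]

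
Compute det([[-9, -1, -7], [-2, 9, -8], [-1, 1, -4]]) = (1)*(-9)*det([[9, -8], [1, -4]]) + (-1)*(-1)*det([[-2, -8], [-1, -4]]) + (1)*(-7)*det([[-2, 9], [-1, 1]])
= 252 + 0 + -49
= 203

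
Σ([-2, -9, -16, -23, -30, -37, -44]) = -161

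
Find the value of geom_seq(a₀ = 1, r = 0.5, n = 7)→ [1.0, 0.5, 0.25, 0.125, 0.0625, 0.03125, 0.015625]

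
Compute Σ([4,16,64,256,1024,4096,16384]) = 21844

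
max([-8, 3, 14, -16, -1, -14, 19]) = 19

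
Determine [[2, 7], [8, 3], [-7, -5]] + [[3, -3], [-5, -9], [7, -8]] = [[5, 4], [3, -6], [0, -13]]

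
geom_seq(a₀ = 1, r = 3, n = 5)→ [1, 3, 9, 27, 81]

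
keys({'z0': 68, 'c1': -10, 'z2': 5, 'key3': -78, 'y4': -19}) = ['z0', 'c1', 'z2', 'key3', 'y4']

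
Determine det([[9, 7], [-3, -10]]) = -69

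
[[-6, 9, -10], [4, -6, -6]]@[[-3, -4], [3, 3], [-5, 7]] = C[0][0] = (-6)*(-3) + (9)*(3) + (-10)*(-5) = 95
C[0][1] = (-6)*(-4) + (9)*(3) + (-10)*(7) = -19
C[1][0] = (4)*(-3) + (-6)*(3) + (-6)*(-5) = 0
C[1][1] = (4)*(-4) + (-6)*(3) + (-6)*(7) = -76
= [[95, -19], [0, -76]]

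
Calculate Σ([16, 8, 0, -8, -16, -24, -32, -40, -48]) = 16 + 8 + 0 + (-8) + (-16) + (-24) + (-32) + (-40) + (-48)
= -144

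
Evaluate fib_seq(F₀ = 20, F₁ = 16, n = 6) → [20, 16, 36, 52, 88, 140]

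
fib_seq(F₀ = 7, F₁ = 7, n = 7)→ [7, 7, 14, 21, 35, 56, 91]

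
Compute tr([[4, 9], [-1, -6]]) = -2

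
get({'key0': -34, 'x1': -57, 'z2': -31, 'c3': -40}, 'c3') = -40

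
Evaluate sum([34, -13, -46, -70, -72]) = -167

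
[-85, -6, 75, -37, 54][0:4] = [-85, -6, 75, -37]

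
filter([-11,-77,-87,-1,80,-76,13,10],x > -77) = [-11, -1, 80, -76, 13, 10]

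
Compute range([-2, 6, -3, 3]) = 9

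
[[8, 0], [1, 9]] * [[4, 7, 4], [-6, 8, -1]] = C[0][0] = (8)*(4) + (0)*(-6) = 32
C[0][1] = (8)*(7) + (0)*(8) = 56
C[0][2] = (8)*(4) + (0)*(-1) = 32
C[1][0] = (1)*(4) + (9)*(-6) = -50
C[1][1] = (1)*(7) + (9)*(8) = 79
C[1][2] = (1)*(4) + (9)*(-1) = -5
= [[32, 56, 32], [-50, 79, -5]]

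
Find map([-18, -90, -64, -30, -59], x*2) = [-36, -180, -128, -60, -118]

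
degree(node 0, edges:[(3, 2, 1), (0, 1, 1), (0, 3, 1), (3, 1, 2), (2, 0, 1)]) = incident: (0,1), (0,3), (2,0)
= 3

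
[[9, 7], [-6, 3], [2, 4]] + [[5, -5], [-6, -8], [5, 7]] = [[14, 2], [-12, -5], [7, 11]]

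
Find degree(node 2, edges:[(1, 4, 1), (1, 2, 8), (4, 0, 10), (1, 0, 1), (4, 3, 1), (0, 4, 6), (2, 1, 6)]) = 2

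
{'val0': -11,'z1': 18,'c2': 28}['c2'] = 28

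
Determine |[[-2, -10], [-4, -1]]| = (-2)*(-1) - (-10)*(-4)
= -38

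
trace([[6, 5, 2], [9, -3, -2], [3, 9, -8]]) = -5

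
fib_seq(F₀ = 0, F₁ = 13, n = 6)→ F_2 = F_1 + F_0 = 13
F_3 = F_2 + F_1 = 26
F_4 = F_3 + F_2 = 39
...
= [0, 13, 13, 26, 39, 65]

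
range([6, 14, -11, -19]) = 33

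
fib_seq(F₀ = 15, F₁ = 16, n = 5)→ F_2 = F_1 + F_0 = 31
F_3 = F_2 + F_1 = 47
F_4 = F_3 + F_2 = 78
= [15, 16, 31, 47, 78]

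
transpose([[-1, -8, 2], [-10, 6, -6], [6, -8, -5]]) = [[-1, -10, 6], [-8, 6, -8], [2, -6, -5]]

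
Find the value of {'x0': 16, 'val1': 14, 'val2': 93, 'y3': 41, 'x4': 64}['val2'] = 93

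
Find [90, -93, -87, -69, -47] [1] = -93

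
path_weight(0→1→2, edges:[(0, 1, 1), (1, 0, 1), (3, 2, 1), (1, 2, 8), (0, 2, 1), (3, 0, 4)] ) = 9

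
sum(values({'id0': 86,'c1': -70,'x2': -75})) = 86 + (-70) + (-75)
= -59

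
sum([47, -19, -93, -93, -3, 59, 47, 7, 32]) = -16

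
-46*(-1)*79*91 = 330694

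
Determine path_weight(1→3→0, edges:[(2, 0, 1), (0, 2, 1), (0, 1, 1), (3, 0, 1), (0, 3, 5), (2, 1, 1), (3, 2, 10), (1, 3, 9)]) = 10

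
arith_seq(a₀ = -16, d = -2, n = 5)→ a_0 = -16 + 0*-2 = -16
a_1 = -16 + 1*-2 = -18
a_2 = -16 + 2*-2 = -20
...
= [-16, -18, -20, -22, -24]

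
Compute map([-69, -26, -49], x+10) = -69+10=-59, -26+10=-16, -49+10=-39
= [-59, -16, -39]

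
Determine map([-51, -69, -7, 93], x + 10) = [-41, -59, 3, 103]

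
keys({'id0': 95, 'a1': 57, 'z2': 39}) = ['id0', 'a1', 'z2']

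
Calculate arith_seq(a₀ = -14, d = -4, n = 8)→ [-14, -18, -22, -26, -30, -34, -38, -42]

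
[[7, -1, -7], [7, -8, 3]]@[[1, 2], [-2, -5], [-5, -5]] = [[44, 54], [8, 39]]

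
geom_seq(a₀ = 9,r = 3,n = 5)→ a_0 = 9*3^0 = 9
a_1 = 9*3^1 = 27
a_2 = 9*3^2 = 81
...
= [9, 27, 81, 243, 729]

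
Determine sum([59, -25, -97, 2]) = -61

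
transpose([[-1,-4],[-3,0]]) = [[-1, -3], [-4, 0]]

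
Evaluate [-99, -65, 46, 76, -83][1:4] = [-65, 46, 76]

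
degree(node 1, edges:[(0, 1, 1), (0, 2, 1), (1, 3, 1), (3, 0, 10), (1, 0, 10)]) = incident: (0,1), (1,3), (1,0)
= 3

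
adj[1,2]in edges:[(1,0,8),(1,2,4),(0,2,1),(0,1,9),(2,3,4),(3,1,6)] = 4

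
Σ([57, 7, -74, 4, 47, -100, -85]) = 57 + 7 + (-74) + 4 + 47 + (-100) + (-85)
= -144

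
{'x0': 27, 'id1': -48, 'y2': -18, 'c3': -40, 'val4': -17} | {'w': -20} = {'x0': 27, 'id1': -48, 'y2': -18, 'c3': -40, 'val4': -17, 'w': -20}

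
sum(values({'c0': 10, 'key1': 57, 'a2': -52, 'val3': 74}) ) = 10 + 57 + (-52) + 74
= 89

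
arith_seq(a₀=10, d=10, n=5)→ [10, 20, 30, 40, 50]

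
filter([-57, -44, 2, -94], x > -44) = [2]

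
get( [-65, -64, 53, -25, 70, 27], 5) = 27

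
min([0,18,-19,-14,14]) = -19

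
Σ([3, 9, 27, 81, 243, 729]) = 3 + 9 + 27 + 81 + 243 + 729
= 1092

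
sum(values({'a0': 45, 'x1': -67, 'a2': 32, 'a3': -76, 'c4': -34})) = 45 + (-67) + 32 + (-76) + (-34)
= -100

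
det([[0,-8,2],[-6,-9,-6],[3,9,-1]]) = 138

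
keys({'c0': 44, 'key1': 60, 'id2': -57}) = ['c0', 'key1', 'id2']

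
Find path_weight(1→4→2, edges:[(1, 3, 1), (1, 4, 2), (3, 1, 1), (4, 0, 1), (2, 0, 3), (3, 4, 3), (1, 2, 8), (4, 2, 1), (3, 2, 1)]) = w(1→4)=2 + w(4→2)=1
= 3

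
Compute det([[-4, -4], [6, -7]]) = 52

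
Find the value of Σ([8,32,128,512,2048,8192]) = 10920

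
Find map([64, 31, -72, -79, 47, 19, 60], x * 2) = 64*2=128, 31*2=62, -72*2=-144, -79*2=-158, 47*2=94, 19*2=38, 60*2=120
= [128, 62, -144, -158, 94, 38, 120]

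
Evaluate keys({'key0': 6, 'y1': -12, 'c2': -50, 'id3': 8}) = ['key0', 'y1', 'c2', 'id3']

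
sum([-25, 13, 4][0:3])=slice → [-25, 13, 4]
(-25) + 13 + 4
= -8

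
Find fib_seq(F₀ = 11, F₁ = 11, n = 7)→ F_2 = F_1 + F_0 = 22
F_3 = F_2 + F_1 = 33
F_4 = F_3 + F_2 = 55
...
= [11, 11, 22, 33, 55, 88, 143]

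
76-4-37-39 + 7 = 3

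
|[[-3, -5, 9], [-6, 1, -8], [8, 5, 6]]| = (1)*(-3)*det([[1, -8], [5, 6]]) + (-1)*(-5)*det([[-6, -8], [8, 6]]) + (1)*(9)*det([[-6, 1], [8, 5]])
= -138 + 140 + -342
= -340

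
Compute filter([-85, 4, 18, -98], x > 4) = keep x where x > 4: -85✗, 4✗, 18✓, -98✗
= [18]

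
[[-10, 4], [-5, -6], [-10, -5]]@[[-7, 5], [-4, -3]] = [[54, -62], [59, -7], [90, -35]]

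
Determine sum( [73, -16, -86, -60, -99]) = -188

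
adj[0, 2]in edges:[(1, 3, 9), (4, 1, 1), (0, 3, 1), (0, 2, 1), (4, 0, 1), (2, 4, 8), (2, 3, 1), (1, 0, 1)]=1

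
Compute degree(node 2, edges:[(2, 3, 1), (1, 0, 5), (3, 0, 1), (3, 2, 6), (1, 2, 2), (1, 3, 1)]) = 3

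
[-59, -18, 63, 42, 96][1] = -18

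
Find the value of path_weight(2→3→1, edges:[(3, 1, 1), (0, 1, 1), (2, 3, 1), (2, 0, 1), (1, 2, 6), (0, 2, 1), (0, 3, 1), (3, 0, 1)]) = w(2→3)=1 + w(3→1)=1
= 2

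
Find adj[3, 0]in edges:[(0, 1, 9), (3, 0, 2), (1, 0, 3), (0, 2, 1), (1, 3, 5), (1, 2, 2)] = 2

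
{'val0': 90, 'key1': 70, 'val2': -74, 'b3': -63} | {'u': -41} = {'val0': 90, 'key1': 70, 'val2': -74, 'b3': -63, 'u': -41}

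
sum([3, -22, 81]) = 62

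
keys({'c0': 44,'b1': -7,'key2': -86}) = ['c0', 'b1', 'key2']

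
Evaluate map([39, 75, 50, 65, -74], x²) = [1521, 5625, 2500, 4225, 5476]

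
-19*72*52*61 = -4339296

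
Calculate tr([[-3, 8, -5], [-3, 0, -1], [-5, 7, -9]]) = -12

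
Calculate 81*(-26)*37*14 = -1090908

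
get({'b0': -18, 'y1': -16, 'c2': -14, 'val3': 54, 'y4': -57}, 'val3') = 54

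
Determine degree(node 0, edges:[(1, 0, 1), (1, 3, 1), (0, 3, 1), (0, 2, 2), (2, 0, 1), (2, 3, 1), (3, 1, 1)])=4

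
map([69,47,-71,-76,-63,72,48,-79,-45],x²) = (69)²=4761, (47)²=2209, (-71)²=5041, (-76)²=5776, (-63)²=3969, (72)²=5184, (48)²=2304, (-79)²=6241, (-45)²=2025
= [4761, 2209, 5041, 5776, 3969, 5184, 2304, 6241, 2025]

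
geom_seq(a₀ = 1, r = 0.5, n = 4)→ [1.0, 0.5, 0.25, 0.125]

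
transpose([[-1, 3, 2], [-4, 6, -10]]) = [[-1, -4], [3, 6], [2, -10]]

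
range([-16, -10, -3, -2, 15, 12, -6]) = 31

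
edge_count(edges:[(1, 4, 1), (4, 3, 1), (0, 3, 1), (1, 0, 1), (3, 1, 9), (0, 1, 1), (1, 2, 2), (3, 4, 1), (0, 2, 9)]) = 9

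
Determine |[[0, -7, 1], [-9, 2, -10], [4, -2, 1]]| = 227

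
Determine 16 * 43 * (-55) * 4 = -151360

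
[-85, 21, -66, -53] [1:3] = [21, -66]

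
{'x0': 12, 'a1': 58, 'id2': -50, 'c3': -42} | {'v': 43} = {'x0': 12, 'a1': 58, 'id2': -50, 'c3': -42, 'v': 43}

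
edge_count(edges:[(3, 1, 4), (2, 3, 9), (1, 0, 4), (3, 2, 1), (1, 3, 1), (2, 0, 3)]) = 6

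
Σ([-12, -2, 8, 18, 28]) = 40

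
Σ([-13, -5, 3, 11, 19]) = 15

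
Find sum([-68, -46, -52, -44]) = (-68) + (-46) + (-52) + (-44)
= -210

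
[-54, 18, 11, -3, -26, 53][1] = 18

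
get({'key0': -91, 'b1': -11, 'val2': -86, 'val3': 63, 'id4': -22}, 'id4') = -22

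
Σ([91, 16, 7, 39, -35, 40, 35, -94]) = 91 + 16 + 7 + 39 + (-35) + 40 + 35 + (-94)
= 99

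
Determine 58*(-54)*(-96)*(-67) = -20145024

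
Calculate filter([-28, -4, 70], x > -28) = [-4, 70]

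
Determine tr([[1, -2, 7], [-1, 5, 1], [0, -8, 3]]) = diagonal: 1 + 5 + 3
= 9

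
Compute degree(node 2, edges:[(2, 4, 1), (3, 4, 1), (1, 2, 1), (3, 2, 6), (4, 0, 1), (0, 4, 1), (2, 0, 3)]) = 4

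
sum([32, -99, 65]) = 32 + (-99) + 65
= -2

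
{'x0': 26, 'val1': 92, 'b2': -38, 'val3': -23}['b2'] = -38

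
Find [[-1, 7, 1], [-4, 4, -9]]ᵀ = [[-1, -4], [7, 4], [1, -9]]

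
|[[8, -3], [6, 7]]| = (8)*(7) - (-3)*(6)
= 74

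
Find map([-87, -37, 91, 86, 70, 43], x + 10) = -87+10=-77, -37+10=-27, 91+10=101, 86+10=96, 70+10=80, 43+10=53
= [-77, -27, 101, 96, 80, 53]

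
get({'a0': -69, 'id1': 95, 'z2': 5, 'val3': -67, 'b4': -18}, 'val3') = -67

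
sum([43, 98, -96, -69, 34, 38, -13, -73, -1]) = -39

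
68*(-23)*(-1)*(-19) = -29716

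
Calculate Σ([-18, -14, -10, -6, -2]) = -50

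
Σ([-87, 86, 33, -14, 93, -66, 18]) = 63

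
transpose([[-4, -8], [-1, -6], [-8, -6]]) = [[-4, -1, -8], [-8, -6, -6]]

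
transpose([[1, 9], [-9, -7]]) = [[1, -9], [9, -7]]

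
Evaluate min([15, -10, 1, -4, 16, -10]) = -10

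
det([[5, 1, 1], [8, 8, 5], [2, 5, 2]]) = -27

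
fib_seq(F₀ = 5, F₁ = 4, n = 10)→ [5, 4, 9, 13, 22, 35, 57, 92, 149, 241]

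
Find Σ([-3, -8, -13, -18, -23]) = -65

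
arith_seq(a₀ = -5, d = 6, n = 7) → [-5, 1, 7, 13, 19, 25, 31]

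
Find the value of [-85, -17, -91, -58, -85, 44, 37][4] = -85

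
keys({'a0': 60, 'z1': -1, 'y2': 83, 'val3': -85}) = ['a0', 'z1', 'y2', 'val3']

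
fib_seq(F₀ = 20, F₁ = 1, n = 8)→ F_2 = F_1 + F_0 = 21
F_3 = F_2 + F_1 = 22
F_4 = F_3 + F_2 = 43
...
= [20, 1, 21, 22, 43, 65, 108, 173]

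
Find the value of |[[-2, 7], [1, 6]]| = -19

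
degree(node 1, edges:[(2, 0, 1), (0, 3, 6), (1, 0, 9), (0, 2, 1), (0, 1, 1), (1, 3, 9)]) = 3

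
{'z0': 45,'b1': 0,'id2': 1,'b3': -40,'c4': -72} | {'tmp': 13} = {'z0': 45, 'b1': 0, 'id2': 1, 'b3': -40, 'c4': -72, 'tmp': 13}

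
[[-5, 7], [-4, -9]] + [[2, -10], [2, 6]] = [[-3, -3], [-2, -3]]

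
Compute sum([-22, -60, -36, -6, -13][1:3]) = -96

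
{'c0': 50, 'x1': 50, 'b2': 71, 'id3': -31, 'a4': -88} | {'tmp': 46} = {'c0': 50, 'x1': 50, 'b2': 71, 'id3': -31, 'a4': -88, 'tmp': 46}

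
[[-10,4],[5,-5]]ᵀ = [[-10, 5], [4, -5]]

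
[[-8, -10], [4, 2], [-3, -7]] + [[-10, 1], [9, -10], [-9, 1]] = [[-18, -9], [13, -8], [-12, -6]]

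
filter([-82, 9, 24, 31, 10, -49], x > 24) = keep x where x > 24: -82✗, 9✗, 24✗, 31✓, 10✗, -49✗
= [31]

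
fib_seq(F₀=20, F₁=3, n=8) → [20, 3, 23, 26, 49, 75, 124, 199]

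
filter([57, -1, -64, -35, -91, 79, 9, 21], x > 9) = keep x where x > 9: 57✓, -1✗, -64✗, -35✗, -91✗, 79✓, 9✗, 21✓
= [57, 79, 21]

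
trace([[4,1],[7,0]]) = diagonal: 4 + 0
= 4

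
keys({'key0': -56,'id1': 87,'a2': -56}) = ['key0', 'id1', 'a2']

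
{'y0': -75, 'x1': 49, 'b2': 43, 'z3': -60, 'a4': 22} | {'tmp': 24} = {'y0': -75, 'x1': 49, 'b2': 43, 'z3': -60, 'a4': 22, 'tmp': 24}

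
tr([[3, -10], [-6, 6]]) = diagonal: 3 + 6
= 9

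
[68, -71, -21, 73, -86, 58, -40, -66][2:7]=[-21, 73, -86, 58, -40]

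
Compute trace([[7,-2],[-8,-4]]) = diagonal: 7 + (-4)
= 3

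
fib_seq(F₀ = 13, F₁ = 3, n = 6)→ [13, 3, 16, 19, 35, 54]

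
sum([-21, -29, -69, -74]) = (-21) + (-29) + (-69) + (-74)
= -193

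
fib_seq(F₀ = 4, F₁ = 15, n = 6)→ [4, 15, 19, 34, 53, 87]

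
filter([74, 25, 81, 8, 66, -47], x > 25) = [74, 81, 66]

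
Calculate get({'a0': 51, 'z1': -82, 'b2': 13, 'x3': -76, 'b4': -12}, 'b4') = -12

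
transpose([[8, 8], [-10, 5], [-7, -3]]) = [[8, -10, -7], [8, 5, -3]]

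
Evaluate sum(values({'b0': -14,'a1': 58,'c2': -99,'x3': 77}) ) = 22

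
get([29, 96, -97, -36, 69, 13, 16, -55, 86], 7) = -55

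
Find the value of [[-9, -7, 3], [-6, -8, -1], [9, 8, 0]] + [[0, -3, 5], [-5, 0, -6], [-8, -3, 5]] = [[-9, -10, 8], [-11, -8, -7], [1, 5, 5]]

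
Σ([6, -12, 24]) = 18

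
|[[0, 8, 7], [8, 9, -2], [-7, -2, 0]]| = 441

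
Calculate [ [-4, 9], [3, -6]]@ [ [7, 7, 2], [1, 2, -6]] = C[0][0] = (-4)*(7) + (9)*(1) = -19
C[0][1] = (-4)*(7) + (9)*(2) = -10
C[0][2] = (-4)*(2) + (9)*(-6) = -62
C[1][0] = (3)*(7) + (-6)*(1) = 15
C[1][1] = (3)*(7) + (-6)*(2) = 9
C[1][2] = (3)*(2) + (-6)*(-6) = 42
= [[-19, -10, -62], [15, 9, 42]]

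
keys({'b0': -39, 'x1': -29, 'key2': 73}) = ['b0', 'x1', 'key2']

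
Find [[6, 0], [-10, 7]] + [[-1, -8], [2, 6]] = [[5, -8], [-8, 13]]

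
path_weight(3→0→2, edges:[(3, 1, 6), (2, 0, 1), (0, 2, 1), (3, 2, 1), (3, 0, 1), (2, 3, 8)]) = 2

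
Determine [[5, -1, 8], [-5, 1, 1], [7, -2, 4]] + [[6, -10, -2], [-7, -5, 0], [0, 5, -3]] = [[11, -11, 6], [-12, -4, 1], [7, 3, 1]]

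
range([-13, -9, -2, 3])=16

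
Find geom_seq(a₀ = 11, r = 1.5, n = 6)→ a_0 = 11*1.5^0 = 11.0
a_1 = 11*1.5^1 = 16.5
a_2 = 11*1.5^2 = 24.75
...
= [11.0, 16.5, 24.75, 37.125, 55.6875, 83.53125]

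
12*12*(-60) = -8640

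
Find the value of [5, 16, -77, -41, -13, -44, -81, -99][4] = -13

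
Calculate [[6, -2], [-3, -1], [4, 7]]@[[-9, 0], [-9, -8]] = C[0][0] = (6)*(-9) + (-2)*(-9) = -36
C[0][1] = (6)*(0) + (-2)*(-8) = 16
C[1][0] = (-3)*(-9) + (-1)*(-9) = 36
C[1][1] = (-3)*(0) + (-1)*(-8) = 8
C[2][0] = (4)*(-9) + (7)*(-9) = -99
C[2][1] = (4)*(0) + (7)*(-8) = -56
= [[-36, 16], [36, 8], [-99, -56]]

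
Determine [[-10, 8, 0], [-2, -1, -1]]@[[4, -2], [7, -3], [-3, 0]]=C[0][0] = (-10)*(4) + (8)*(7) + (0)*(-3) = 16
C[0][1] = (-10)*(-2) + (8)*(-3) + (0)*(0) = -4
C[1][0] = (-2)*(4) + (-1)*(7) + (-1)*(-3) = -12
C[1][1] = (-2)*(-2) + (-1)*(-3) + (-1)*(0) = 7
= [[16, -4], [-12, 7]]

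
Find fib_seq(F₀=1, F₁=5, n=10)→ F_2 = F_1 + F_0 = 6
F_3 = F_2 + F_1 = 11
F_4 = F_3 + F_2 = 17
...
= [1, 5, 6, 11, 17, 28, 45, 73, 118, 191]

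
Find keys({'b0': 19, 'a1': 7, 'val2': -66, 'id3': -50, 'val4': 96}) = ['b0', 'a1', 'val2', 'id3', 'val4']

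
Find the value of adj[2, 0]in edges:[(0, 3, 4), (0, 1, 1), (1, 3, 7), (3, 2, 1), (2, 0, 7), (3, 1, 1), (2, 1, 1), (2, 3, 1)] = 7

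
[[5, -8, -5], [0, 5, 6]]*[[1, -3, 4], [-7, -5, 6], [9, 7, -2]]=[[16, -10, -18], [19, 17, 18]]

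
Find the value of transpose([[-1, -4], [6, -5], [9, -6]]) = [[-1, 6, 9], [-4, -5, -6]]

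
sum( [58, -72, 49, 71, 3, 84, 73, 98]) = 58 + (-72) + 49 + 71 + 3 + 84 + 73 + 98
= 364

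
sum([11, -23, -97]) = -109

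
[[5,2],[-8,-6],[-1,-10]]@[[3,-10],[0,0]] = C[0][0] = (5)*(3) + (2)*(0) = 15
C[0][1] = (5)*(-10) + (2)*(0) = -50
C[1][0] = (-8)*(3) + (-6)*(0) = -24
C[1][1] = (-8)*(-10) + (-6)*(0) = 80
C[2][0] = (-1)*(3) + (-10)*(0) = -3
C[2][1] = (-1)*(-10) + (-10)*(0) = 10
= [[15, -50], [-24, 80], [-3, 10]]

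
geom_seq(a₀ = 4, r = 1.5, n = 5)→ [4.0, 6.0, 9.0, 13.5, 20.25]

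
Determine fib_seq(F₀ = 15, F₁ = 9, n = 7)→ [15, 9, 24, 33, 57, 90, 147]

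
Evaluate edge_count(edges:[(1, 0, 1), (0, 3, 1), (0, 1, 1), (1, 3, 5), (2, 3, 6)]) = 5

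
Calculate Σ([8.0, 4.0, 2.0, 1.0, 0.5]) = 15.5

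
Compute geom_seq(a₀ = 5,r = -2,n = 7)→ a_0 = 5*(-2)^0 = 5
a_1 = 5*(-2)^1 = -10
a_2 = 5*(-2)^2 = 20
...
= [5, -10, 20, -40, 80, -160, 320]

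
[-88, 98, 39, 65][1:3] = [98, 39]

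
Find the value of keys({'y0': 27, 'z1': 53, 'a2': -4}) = ['y0', 'z1', 'a2']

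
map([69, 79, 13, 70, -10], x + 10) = [79, 89, 23, 80, 0]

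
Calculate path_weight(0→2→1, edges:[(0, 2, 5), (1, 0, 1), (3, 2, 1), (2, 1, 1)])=w(0→2)=5 + w(2→1)=1
= 6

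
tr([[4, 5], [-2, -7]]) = -3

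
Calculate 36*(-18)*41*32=-850176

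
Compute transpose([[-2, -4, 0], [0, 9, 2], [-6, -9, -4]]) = [[-2, 0, -6], [-4, 9, -9], [0, 2, -4]]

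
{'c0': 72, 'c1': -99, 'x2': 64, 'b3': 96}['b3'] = 96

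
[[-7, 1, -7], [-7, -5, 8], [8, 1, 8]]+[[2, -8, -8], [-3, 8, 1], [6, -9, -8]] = [[-5, -7, -15], [-10, 3, 9], [14, -8, 0]]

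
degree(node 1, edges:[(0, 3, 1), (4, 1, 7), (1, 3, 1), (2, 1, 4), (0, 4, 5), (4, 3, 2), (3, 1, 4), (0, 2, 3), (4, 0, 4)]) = incident: (4,1), (1,3), (2,1), (3,1)
= 4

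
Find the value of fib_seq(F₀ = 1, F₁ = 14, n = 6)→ F_2 = F_1 + F_0 = 15
F_3 = F_2 + F_1 = 29
F_4 = F_3 + F_2 = 44
...
= [1, 14, 15, 29, 44, 73]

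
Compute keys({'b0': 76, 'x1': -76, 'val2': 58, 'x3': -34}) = ['b0', 'x1', 'val2', 'x3']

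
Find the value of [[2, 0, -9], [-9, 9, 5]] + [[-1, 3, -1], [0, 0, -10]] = [[1, 3, -10], [-9, 9, -5]]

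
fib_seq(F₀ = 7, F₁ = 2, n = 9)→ F_2 = F_1 + F_0 = 9
F_3 = F_2 + F_1 = 11
F_4 = F_3 + F_2 = 20
...
= [7, 2, 9, 11, 20, 31, 51, 82, 133]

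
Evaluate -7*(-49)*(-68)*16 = -373184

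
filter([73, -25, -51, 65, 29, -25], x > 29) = [73, 65]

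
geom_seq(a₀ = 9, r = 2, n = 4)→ a_0 = 9*2^0 = 9
a_1 = 9*2^1 = 18
a_2 = 9*2^2 = 36
...
= [9, 18, 36, 72]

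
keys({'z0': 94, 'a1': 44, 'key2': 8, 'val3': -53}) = ['z0', 'a1', 'key2', 'val3']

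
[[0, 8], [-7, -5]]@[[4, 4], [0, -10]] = [[0, -80], [-28, 22]]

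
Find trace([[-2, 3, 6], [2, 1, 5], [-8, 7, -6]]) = diagonal: (-2) + 1 + (-6)
= -7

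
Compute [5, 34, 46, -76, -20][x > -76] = [5, 34, 46, -20]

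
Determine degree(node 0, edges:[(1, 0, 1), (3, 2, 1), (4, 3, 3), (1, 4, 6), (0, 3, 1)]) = 2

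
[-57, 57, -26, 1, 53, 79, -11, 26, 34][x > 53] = keep x where x > 53: -57✗, 57✓, -26✗, 1✗, 53✗, 79✓, -11✗, 26✗, 34✗
= [57, 79]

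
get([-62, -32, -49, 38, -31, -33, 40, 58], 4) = -31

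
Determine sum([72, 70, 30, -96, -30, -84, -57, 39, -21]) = -77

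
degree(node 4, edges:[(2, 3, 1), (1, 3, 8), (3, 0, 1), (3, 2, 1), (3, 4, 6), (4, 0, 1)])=incident: (3,4), (4,0)
= 2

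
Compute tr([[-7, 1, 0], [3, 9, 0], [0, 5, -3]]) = -1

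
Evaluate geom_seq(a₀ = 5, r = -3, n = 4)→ a_0 = 5*(-3)^0 = 5
a_1 = 5*(-3)^1 = -15
a_2 = 5*(-3)^2 = 45
...
= [5, -15, 45, -135]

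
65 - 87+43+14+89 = 124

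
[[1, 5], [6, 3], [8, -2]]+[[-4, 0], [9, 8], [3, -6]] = [[-3, 5], [15, 11], [11, -8]]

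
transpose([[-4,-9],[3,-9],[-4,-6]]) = [[-4, 3, -4], [-9, -9, -6]]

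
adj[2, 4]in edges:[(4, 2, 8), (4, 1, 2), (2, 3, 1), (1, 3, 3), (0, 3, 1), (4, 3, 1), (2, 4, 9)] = 9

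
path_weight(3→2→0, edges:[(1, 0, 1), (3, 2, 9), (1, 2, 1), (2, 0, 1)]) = 10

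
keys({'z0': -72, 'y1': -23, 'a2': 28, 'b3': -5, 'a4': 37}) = ['z0', 'y1', 'a2', 'b3', 'a4']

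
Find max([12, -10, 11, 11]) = 12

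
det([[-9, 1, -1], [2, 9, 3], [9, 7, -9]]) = 1030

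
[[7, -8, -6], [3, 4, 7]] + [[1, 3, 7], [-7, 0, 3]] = [[8, -5, 1], [-4, 4, 10]]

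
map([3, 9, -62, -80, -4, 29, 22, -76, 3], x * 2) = 3*2=6, 9*2=18, -62*2=-124, -80*2=-160, -4*2=-8, 29*2=58, 22*2=44, -76*2=-152, 3*2=6
= [6, 18, -124, -160, -8, 58, 44, -152, 6]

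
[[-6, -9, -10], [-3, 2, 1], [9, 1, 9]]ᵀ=[[-6, -3, 9], [-9, 2, 1], [-10, 1, 9]]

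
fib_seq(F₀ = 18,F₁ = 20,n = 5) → [18, 20, 38, 58, 96]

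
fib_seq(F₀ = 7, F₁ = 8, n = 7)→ [7, 8, 15, 23, 38, 61, 99]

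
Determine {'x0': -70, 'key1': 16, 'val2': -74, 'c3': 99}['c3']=99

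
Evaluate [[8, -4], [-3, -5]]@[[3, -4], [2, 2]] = [[16, -40], [-19, 2]]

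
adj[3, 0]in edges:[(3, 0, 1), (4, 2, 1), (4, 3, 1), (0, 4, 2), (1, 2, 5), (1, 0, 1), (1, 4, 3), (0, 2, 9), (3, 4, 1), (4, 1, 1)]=1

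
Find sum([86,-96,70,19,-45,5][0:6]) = 39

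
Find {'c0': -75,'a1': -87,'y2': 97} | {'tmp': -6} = {'c0': -75, 'a1': -87, 'y2': 97, 'tmp': -6}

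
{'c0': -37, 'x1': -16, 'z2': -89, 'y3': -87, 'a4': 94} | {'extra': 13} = {'c0': -37, 'x1': -16, 'z2': -89, 'y3': -87, 'a4': 94, 'extra': 13}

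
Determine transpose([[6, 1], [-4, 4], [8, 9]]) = [[6, -4, 8], [1, 4, 9]]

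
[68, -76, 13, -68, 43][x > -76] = keep x where x > -76: 68✓, -76✗, 13✓, -68✓, 43✓
= [68, 13, -68, 43]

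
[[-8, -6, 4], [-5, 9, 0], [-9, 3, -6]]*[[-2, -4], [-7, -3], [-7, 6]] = C[0][0] = (-8)*(-2) + (-6)*(-7) + (4)*(-7) = 30
C[0][1] = (-8)*(-4) + (-6)*(-3) + (4)*(6) = 74
C[1][0] = (-5)*(-2) + (9)*(-7) + (0)*(-7) = -53
C[1][1] = (-5)*(-4) + (9)*(-3) + (0)*(6) = -7
C[2][0] = (-9)*(-2) + (3)*(-7) + (-6)*(-7) = 39
C[2][1] = (-9)*(-4) + (3)*(-3) + (-6)*(6) = -9
= [[30, 74], [-53, -7], [39, -9]]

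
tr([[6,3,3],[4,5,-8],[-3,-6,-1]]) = 10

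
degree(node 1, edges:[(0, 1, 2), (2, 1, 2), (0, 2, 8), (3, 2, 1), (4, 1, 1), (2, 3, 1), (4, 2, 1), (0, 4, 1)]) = incident: (0,1), (2,1), (4,1)
= 3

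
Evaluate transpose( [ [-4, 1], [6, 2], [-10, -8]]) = [[-4, 6, -10], [1, 2, -8]]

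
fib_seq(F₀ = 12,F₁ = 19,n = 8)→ F_2 = F_1 + F_0 = 31
F_3 = F_2 + F_1 = 50
F_4 = F_3 + F_2 = 81
...
= [12, 19, 31, 50, 81, 131, 212, 343]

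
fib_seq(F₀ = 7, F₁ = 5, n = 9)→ F_2 = F_1 + F_0 = 12
F_3 = F_2 + F_1 = 17
F_4 = F_3 + F_2 = 29
...
= [7, 5, 12, 17, 29, 46, 75, 121, 196]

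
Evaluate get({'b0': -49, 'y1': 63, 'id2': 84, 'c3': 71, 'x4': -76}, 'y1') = 63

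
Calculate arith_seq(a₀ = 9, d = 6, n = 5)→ [9, 15, 21, 27, 33]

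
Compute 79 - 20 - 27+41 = 73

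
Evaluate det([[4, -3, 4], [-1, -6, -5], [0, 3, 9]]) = -195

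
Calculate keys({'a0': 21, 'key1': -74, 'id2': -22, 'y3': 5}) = ['a0', 'key1', 'id2', 'y3']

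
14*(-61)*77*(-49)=3222142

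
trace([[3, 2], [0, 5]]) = 8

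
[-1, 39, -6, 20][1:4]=[39, -6, 20]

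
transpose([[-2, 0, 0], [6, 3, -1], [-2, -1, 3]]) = [[-2, 6, -2], [0, 3, -1], [0, -1, 3]]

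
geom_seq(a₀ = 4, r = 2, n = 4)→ [4, 8, 16, 32]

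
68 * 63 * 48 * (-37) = -7608384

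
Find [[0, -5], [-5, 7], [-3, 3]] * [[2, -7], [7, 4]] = C[0][0] = (0)*(2) + (-5)*(7) = -35
C[0][1] = (0)*(-7) + (-5)*(4) = -20
C[1][0] = (-5)*(2) + (7)*(7) = 39
C[1][1] = (-5)*(-7) + (7)*(4) = 63
C[2][0] = (-3)*(2) + (3)*(7) = 15
C[2][1] = (-3)*(-7) + (3)*(4) = 33
= [[-35, -20], [39, 63], [15, 33]]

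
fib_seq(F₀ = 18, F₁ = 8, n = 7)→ F_2 = F_1 + F_0 = 26
F_3 = F_2 + F_1 = 34
F_4 = F_3 + F_2 = 60
...
= [18, 8, 26, 34, 60, 94, 154]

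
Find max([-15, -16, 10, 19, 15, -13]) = 19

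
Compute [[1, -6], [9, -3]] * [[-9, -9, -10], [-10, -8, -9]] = C[0][0] = (1)*(-9) + (-6)*(-10) = 51
C[0][1] = (1)*(-9) + (-6)*(-8) = 39
C[0][2] = (1)*(-10) + (-6)*(-9) = 44
C[1][0] = (9)*(-9) + (-3)*(-10) = -51
C[1][1] = (9)*(-9) + (-3)*(-8) = -57
C[1][2] = (9)*(-10) + (-3)*(-9) = -63
= [[51, 39, 44], [-51, -57, -63]]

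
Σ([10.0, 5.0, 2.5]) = 10.0 + 5.0 + 2.5
= 17.5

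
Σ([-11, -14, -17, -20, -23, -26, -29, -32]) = (-11) + (-14) + (-17) + (-20) + (-23) + (-26) + (-29) + (-32)
= -172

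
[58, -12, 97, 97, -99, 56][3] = 97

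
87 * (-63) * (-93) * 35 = 17840655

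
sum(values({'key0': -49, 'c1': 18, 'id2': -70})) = (-49) + 18 + (-70)
= -101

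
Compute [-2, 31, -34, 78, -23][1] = 31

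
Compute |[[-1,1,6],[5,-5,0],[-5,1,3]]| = (1)*(-1)*det([[-5, 0], [1, 3]]) + (-1)*(1)*det([[5, 0], [-5, 3]]) + (1)*(6)*det([[5, -5], [-5, 1]])
= 15 + -15 + -120
= -120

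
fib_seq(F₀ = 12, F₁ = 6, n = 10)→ [12, 6, 18, 24, 42, 66, 108, 174, 282, 456]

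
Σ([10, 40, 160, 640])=850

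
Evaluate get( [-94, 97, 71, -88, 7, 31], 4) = 7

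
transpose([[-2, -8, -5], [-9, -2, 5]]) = [[-2, -9], [-8, -2], [-5, 5]]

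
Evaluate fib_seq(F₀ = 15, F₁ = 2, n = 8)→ [15, 2, 17, 19, 36, 55, 91, 146]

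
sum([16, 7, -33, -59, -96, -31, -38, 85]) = 16 + 7 + (-33) + (-59) + (-96) + (-31) + (-38) + 85
= -149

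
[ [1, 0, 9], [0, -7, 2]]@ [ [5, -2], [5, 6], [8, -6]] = [[77, -56], [-19, -54]]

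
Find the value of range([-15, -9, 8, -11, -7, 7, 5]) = 23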